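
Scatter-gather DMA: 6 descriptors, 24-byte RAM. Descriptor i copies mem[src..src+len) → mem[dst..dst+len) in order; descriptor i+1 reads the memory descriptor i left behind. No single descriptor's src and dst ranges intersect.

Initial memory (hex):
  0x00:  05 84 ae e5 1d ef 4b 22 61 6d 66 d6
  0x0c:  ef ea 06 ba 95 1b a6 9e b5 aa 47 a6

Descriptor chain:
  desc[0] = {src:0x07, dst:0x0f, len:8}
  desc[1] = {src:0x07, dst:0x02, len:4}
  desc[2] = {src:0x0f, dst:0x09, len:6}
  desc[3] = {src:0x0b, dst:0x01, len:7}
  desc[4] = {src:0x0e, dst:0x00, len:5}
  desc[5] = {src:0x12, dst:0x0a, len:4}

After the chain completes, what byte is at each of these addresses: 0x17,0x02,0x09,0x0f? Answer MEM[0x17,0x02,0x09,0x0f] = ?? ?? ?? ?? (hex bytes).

MEM[0x17,0x02,0x09,0x0f] = a6 61 22 22

[0] 0x07->0x0f len=8 : 22 61 6d 66 d6 ef ea 06
[1] 0x07->0x02 len=4 : 22 61 6d 66
[2] 0x0f->0x09 len=6 : 22 61 6d 66 d6 ef
[3] 0x0b->0x01 len=7 : 6d 66 d6 ef 22 61 6d
[4] 0x0e->0x00 len=5 : ef 22 61 6d 66
[5] 0x12->0x0a len=4 : 66 d6 ef ea
query mem[0x17]=0xa6, mem[0x02]=0x61, mem[0x09]=0x22, mem[0x0f]=0x22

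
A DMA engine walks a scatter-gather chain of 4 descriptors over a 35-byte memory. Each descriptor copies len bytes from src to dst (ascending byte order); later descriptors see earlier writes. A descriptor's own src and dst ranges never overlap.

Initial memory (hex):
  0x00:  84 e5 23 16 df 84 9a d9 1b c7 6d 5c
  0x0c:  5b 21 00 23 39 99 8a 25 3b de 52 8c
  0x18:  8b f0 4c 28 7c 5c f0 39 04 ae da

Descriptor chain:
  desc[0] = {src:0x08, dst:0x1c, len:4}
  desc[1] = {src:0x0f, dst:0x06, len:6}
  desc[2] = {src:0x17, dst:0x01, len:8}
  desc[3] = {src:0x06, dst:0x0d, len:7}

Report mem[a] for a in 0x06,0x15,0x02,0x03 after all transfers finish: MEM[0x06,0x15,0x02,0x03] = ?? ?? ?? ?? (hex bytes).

MEM[0x06,0x15,0x02,0x03] = 1b de 8b f0

[0] 0x08->0x1c len=4 : 1b c7 6d 5c
[1] 0x0f->0x06 len=6 : 23 39 99 8a 25 3b
[2] 0x17->0x01 len=8 : 8c 8b f0 4c 28 1b c7 6d
[3] 0x06->0x0d len=7 : 1b c7 6d 8a 25 3b 5b
query mem[0x06]=0x1b, mem[0x15]=0xde, mem[0x02]=0x8b, mem[0x03]=0xf0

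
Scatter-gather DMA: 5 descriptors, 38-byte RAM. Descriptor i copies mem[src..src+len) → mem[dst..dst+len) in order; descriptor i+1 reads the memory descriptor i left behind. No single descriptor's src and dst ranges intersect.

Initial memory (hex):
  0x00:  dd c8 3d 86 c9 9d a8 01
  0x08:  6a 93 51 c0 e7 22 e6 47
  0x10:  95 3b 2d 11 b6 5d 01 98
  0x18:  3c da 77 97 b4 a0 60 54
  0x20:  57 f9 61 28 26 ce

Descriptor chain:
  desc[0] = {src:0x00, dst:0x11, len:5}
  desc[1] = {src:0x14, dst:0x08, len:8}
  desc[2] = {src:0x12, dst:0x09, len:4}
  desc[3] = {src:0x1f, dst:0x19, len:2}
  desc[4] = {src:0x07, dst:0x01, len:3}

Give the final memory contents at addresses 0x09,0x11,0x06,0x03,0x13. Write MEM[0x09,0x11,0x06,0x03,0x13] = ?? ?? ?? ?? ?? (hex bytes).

D0: mem[0x11..0x15] <- [dd c8 3d 86 c9]
D1: mem[0x08..0x0f] <- [86 c9 01 98 3c da 77 97]
D2: mem[0x09..0x0c] <- [c8 3d 86 c9]
D3: mem[0x19..0x1a] <- [54 57]
D4: mem[0x01..0x03] <- [01 86 c8]
query mem[0x09]=0xc8, mem[0x11]=0xdd, mem[0x06]=0xa8, mem[0x03]=0xc8, mem[0x13]=0x3d

MEM[0x09,0x11,0x06,0x03,0x13] = c8 dd a8 c8 3d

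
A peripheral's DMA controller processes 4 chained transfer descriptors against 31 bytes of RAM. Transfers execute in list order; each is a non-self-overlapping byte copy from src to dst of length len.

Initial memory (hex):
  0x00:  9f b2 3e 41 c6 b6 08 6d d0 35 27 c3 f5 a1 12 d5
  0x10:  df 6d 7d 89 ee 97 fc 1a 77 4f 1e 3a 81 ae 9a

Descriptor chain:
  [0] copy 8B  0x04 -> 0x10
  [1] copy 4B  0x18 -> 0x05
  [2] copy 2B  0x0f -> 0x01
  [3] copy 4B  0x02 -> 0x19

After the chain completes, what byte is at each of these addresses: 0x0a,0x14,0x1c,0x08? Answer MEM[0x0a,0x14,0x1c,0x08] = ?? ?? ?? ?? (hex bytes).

MEM[0x0a,0x14,0x1c,0x08] = 27 d0 77 3a

[0] 0x04->0x10 len=8 : c6 b6 08 6d d0 35 27 c3
[1] 0x18->0x05 len=4 : 77 4f 1e 3a
[2] 0x0f->0x01 len=2 : d5 c6
[3] 0x02->0x19 len=4 : c6 41 c6 77
query mem[0x0a]=0x27, mem[0x14]=0xd0, mem[0x1c]=0x77, mem[0x08]=0x3a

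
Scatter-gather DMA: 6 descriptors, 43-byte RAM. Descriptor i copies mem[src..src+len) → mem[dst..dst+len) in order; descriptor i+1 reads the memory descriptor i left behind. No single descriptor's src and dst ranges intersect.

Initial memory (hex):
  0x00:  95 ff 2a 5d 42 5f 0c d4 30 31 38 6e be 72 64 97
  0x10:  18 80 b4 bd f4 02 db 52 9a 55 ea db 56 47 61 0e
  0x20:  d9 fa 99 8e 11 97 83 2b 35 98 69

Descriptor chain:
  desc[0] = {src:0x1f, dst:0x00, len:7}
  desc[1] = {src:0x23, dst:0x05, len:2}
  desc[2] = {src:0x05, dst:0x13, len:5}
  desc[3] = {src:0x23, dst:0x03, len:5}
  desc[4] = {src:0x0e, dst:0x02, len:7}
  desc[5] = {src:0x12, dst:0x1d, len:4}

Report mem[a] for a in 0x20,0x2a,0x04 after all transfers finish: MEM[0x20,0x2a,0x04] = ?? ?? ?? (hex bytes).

[0] 0x1f->0x00 len=7 : 0e d9 fa 99 8e 11 97
[1] 0x23->0x05 len=2 : 8e 11
[2] 0x05->0x13 len=5 : 8e 11 d4 30 31
[3] 0x23->0x03 len=5 : 8e 11 97 83 2b
[4] 0x0e->0x02 len=7 : 64 97 18 80 b4 8e 11
[5] 0x12->0x1d len=4 : b4 8e 11 d4
query mem[0x20]=0xd4, mem[0x2a]=0x69, mem[0x04]=0x18

MEM[0x20,0x2a,0x04] = d4 69 18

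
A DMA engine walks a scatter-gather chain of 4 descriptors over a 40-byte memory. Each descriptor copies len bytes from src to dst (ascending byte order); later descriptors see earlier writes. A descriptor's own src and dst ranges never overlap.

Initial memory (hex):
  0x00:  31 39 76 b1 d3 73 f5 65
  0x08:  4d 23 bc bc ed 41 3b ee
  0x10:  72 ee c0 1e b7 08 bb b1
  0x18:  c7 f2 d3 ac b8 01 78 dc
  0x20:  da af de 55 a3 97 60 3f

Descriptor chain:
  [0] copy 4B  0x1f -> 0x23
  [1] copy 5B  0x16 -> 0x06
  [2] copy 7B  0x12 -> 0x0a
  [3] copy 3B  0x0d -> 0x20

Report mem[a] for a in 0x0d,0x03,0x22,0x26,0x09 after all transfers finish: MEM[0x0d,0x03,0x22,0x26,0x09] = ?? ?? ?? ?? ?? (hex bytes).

  after D0: wrote 4B at 0x23 = dcdaafde
  after D1: wrote 5B at 0x06 = bbb1c7f2d3
  after D2: wrote 7B at 0x0a = c01eb708bbb1c7
  after D3: wrote 3B at 0x20 = 08bbb1
query mem[0x0d]=0x08, mem[0x03]=0xb1, mem[0x22]=0xb1, mem[0x26]=0xde, mem[0x09]=0xf2

MEM[0x0d,0x03,0x22,0x26,0x09] = 08 b1 b1 de f2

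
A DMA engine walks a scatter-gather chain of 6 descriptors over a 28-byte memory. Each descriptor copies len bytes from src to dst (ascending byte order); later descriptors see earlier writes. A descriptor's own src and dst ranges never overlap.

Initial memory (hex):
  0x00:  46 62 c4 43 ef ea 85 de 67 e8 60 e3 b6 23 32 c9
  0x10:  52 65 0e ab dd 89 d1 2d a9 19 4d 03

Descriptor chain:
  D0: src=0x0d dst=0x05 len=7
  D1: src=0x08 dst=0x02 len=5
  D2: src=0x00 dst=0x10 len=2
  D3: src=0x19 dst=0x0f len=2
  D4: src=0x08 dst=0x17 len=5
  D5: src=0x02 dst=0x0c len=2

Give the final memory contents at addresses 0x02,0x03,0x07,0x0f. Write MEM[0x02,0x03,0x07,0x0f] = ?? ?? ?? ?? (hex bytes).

MEM[0x02,0x03,0x07,0x0f] = 52 65 c9 19

  after D0: wrote 7B at 0x05 = 2332c952650eab
  after D1: wrote 5B at 0x02 = 52650eabb6
  after D2: wrote 2B at 0x10 = 4662
  after D3: wrote 2B at 0x0f = 194d
  after D4: wrote 5B at 0x17 = 52650eabb6
  after D5: wrote 2B at 0x0c = 5265
query mem[0x02]=0x52, mem[0x03]=0x65, mem[0x07]=0xc9, mem[0x0f]=0x19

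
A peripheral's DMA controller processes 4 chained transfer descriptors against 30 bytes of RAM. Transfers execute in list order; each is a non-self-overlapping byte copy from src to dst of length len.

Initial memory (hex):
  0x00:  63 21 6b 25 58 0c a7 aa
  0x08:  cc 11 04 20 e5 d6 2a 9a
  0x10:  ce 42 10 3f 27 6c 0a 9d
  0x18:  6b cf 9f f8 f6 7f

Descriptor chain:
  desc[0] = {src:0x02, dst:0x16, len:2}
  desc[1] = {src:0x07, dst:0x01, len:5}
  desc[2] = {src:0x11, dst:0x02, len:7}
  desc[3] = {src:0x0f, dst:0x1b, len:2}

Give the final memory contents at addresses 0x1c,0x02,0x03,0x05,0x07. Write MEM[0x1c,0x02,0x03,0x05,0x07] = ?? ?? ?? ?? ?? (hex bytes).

#0 dst[0x16+2] := {0x6b,0x25}
#1 dst[0x01+5] := {0xaa,0xcc,0x11,0x04,0x20}
#2 dst[0x02+7] := {0x42,0x10,0x3f,0x27,0x6c,0x6b,0x25}
#3 dst[0x1b+2] := {0x9a,0xce}
query mem[0x1c]=0xce, mem[0x02]=0x42, mem[0x03]=0x10, mem[0x05]=0x27, mem[0x07]=0x6b

MEM[0x1c,0x02,0x03,0x05,0x07] = ce 42 10 27 6b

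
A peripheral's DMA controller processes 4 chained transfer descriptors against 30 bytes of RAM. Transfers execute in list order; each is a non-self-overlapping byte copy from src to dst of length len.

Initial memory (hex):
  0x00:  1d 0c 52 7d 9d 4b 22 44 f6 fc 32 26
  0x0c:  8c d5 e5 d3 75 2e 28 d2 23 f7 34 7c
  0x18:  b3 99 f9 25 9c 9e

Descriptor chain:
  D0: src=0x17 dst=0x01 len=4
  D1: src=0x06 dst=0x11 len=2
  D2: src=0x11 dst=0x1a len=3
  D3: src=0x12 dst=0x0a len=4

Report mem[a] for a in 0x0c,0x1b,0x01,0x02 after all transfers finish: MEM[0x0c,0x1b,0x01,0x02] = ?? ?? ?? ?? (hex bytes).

MEM[0x0c,0x1b,0x01,0x02] = 23 44 7c b3

  after D0: wrote 4B at 0x01 = 7cb399f9
  after D1: wrote 2B at 0x11 = 2244
  after D2: wrote 3B at 0x1a = 2244d2
  after D3: wrote 4B at 0x0a = 44d223f7
query mem[0x0c]=0x23, mem[0x1b]=0x44, mem[0x01]=0x7c, mem[0x02]=0xb3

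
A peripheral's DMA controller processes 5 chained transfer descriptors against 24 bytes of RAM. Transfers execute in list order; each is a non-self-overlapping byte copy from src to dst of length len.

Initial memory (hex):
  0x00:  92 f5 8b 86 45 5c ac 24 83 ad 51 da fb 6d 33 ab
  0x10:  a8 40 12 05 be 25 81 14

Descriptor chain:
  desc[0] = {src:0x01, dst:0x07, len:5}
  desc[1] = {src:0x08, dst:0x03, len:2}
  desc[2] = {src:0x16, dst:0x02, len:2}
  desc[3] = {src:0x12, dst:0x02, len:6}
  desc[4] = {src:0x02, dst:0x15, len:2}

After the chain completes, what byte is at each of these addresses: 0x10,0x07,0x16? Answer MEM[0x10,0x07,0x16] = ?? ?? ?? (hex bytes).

MEM[0x10,0x07,0x16] = a8 14 05

D0: mem[0x07..0x0b] <- [f5 8b 86 45 5c]
D1: mem[0x03..0x04] <- [8b 86]
D2: mem[0x02..0x03] <- [81 14]
D3: mem[0x02..0x07] <- [12 05 be 25 81 14]
D4: mem[0x15..0x16] <- [12 05]
query mem[0x10]=0xa8, mem[0x07]=0x14, mem[0x16]=0x05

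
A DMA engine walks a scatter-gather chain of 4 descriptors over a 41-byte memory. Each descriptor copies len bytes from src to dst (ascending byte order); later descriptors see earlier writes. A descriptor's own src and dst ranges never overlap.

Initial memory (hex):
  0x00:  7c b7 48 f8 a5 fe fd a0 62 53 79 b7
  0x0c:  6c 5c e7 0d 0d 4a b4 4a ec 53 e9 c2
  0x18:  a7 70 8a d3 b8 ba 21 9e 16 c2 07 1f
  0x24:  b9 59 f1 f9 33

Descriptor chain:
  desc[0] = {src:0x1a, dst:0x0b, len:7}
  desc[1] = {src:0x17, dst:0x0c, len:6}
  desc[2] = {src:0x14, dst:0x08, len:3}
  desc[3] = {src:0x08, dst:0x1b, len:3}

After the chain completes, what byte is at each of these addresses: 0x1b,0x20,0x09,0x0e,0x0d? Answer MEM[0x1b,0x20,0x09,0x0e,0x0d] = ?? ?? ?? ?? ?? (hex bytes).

  after D0: wrote 7B at 0x0b = 8ad3b8ba219e16
  after D1: wrote 6B at 0x0c = c2a7708ad3b8
  after D2: wrote 3B at 0x08 = ec53e9
  after D3: wrote 3B at 0x1b = ec53e9
query mem[0x1b]=0xec, mem[0x20]=0x16, mem[0x09]=0x53, mem[0x0e]=0x70, mem[0x0d]=0xa7

MEM[0x1b,0x20,0x09,0x0e,0x0d] = ec 16 53 70 a7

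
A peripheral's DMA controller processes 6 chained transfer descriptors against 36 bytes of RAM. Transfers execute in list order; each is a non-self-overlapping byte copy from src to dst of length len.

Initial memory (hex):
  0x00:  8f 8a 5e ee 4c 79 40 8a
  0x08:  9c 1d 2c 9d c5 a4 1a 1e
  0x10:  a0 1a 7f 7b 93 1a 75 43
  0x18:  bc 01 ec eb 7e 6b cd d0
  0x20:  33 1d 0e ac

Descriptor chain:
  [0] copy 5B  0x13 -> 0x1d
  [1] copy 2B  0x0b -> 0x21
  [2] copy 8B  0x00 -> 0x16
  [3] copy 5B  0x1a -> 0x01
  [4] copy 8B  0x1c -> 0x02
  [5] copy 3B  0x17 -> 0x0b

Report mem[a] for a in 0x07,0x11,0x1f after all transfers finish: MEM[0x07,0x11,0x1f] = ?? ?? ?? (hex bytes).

MEM[0x07,0x11,0x1f] = 9d 1a 1a

[0] 0x13->0x1d len=5 : 7b 93 1a 75 43
[1] 0x0b->0x21 len=2 : 9d c5
[2] 0x00->0x16 len=8 : 8f 8a 5e ee 4c 79 40 8a
[3] 0x1a->0x01 len=5 : 4c 79 40 8a 93
[4] 0x1c->0x02 len=8 : 40 8a 93 1a 75 9d c5 ac
[5] 0x17->0x0b len=3 : 8a 5e ee
query mem[0x07]=0x9d, mem[0x11]=0x1a, mem[0x1f]=0x1a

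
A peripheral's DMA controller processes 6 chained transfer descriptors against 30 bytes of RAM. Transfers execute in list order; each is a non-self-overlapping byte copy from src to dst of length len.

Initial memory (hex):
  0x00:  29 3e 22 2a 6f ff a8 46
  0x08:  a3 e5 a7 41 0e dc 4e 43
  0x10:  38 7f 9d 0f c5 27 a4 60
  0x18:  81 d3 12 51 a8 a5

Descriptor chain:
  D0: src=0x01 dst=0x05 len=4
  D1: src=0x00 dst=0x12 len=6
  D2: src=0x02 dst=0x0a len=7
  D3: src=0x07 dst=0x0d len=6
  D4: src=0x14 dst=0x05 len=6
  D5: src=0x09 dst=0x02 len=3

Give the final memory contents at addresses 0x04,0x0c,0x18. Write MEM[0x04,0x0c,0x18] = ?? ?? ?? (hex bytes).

MEM[0x04,0x0c,0x18] = 2a 6f 81

[0] 0x01->0x05 len=4 : 3e 22 2a 6f
[1] 0x00->0x12 len=6 : 29 3e 22 2a 6f 3e
[2] 0x02->0x0a len=7 : 22 2a 6f 3e 22 2a 6f
[3] 0x07->0x0d len=6 : 2a 6f e5 22 2a 6f
[4] 0x14->0x05 len=6 : 22 2a 6f 3e 81 d3
[5] 0x09->0x02 len=3 : 81 d3 2a
query mem[0x04]=0x2a, mem[0x0c]=0x6f, mem[0x18]=0x81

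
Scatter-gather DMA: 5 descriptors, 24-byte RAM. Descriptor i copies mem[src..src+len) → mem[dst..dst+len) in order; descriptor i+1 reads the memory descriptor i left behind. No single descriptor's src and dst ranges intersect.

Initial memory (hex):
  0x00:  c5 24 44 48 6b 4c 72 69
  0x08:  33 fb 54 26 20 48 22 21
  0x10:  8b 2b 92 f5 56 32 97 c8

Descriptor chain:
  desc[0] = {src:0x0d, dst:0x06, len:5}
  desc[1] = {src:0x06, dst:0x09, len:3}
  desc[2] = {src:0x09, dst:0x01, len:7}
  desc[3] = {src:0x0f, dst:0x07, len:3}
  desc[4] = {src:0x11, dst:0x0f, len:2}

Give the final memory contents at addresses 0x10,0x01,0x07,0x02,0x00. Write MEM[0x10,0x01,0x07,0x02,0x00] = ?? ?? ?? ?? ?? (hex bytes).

MEM[0x10,0x01,0x07,0x02,0x00] = 92 48 21 22 c5

D0: mem[0x06..0x0a] <- [48 22 21 8b 2b]
D1: mem[0x09..0x0b] <- [48 22 21]
D2: mem[0x01..0x07] <- [48 22 21 20 48 22 21]
D3: mem[0x07..0x09] <- [21 8b 2b]
D4: mem[0x0f..0x10] <- [2b 92]
query mem[0x10]=0x92, mem[0x01]=0x48, mem[0x07]=0x21, mem[0x02]=0x22, mem[0x00]=0xc5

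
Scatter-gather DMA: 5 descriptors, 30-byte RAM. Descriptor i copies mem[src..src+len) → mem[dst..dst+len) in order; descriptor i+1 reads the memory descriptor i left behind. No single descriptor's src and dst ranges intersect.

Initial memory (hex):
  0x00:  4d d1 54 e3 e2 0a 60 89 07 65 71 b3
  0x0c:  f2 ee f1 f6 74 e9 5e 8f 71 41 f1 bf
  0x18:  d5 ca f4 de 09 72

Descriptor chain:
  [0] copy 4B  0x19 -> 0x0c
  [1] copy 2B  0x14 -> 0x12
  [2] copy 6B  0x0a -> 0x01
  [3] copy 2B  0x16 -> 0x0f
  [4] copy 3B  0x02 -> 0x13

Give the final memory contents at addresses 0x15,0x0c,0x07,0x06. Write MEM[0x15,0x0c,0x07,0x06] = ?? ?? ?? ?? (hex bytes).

MEM[0x15,0x0c,0x07,0x06] = f4 ca 89 09

#0 dst[0x0c+4] := {0xca,0xf4,0xde,0x09}
#1 dst[0x12+2] := {0x71,0x41}
#2 dst[0x01+6] := {0x71,0xb3,0xca,0xf4,0xde,0x09}
#3 dst[0x0f+2] := {0xf1,0xbf}
#4 dst[0x13+3] := {0xb3,0xca,0xf4}
query mem[0x15]=0xf4, mem[0x0c]=0xca, mem[0x07]=0x89, mem[0x06]=0x09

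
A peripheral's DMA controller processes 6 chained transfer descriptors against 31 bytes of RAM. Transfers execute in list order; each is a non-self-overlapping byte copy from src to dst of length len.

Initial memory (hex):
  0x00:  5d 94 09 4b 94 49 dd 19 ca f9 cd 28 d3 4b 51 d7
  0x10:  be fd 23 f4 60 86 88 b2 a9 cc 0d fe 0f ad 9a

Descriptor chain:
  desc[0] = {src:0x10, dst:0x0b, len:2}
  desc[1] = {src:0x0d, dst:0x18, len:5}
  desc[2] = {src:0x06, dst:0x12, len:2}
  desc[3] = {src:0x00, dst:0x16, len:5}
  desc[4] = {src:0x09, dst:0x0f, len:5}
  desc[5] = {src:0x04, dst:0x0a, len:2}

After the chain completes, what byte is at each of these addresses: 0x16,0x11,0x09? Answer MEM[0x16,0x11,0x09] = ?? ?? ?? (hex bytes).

  after D0: wrote 2B at 0x0b = befd
  after D1: wrote 5B at 0x18 = 4b51d7befd
  after D2: wrote 2B at 0x12 = dd19
  after D3: wrote 5B at 0x16 = 5d94094b94
  after D4: wrote 5B at 0x0f = f9cdbefd4b
  after D5: wrote 2B at 0x0a = 9449
query mem[0x16]=0x5d, mem[0x11]=0xbe, mem[0x09]=0xf9

MEM[0x16,0x11,0x09] = 5d be f9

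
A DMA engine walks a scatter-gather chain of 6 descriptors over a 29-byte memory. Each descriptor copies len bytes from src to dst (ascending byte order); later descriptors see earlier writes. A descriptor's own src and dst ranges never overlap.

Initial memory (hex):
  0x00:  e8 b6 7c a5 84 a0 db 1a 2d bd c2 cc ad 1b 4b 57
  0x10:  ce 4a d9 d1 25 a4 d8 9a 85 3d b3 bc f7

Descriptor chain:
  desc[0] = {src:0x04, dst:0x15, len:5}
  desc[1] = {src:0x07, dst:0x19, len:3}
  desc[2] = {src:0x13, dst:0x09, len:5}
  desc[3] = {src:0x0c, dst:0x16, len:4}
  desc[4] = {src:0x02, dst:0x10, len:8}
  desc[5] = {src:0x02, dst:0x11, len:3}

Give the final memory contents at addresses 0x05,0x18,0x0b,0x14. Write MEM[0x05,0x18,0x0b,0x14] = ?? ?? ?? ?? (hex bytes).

MEM[0x05,0x18,0x0b,0x14] = a0 4b 84 db

#0 dst[0x15+5] := {0x84,0xa0,0xdb,0x1a,0x2d}
#1 dst[0x19+3] := {0x1a,0x2d,0xbd}
#2 dst[0x09+5] := {0xd1,0x25,0x84,0xa0,0xdb}
#3 dst[0x16+4] := {0xa0,0xdb,0x4b,0x57}
#4 dst[0x10+8] := {0x7c,0xa5,0x84,0xa0,0xdb,0x1a,0x2d,0xd1}
#5 dst[0x11+3] := {0x7c,0xa5,0x84}
query mem[0x05]=0xa0, mem[0x18]=0x4b, mem[0x0b]=0x84, mem[0x14]=0xdb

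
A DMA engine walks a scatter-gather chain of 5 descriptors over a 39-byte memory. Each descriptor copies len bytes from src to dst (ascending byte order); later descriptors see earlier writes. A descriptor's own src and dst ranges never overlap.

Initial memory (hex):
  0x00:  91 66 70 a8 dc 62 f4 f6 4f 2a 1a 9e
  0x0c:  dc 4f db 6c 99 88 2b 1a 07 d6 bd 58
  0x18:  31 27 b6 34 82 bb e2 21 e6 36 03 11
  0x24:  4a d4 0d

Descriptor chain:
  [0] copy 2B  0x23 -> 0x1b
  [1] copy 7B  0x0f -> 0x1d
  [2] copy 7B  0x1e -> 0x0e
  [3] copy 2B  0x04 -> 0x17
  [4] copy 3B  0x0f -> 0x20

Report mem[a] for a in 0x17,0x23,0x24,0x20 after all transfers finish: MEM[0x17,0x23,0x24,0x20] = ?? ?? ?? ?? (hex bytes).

MEM[0x17,0x23,0x24,0x20] = dc d6 4a 88

D0: mem[0x1b..0x1c] <- [11 4a]
D1: mem[0x1d..0x23] <- [6c 99 88 2b 1a 07 d6]
D2: mem[0x0e..0x14] <- [99 88 2b 1a 07 d6 4a]
D3: mem[0x17..0x18] <- [dc 62]
D4: mem[0x20..0x22] <- [88 2b 1a]
query mem[0x17]=0xdc, mem[0x23]=0xd6, mem[0x24]=0x4a, mem[0x20]=0x88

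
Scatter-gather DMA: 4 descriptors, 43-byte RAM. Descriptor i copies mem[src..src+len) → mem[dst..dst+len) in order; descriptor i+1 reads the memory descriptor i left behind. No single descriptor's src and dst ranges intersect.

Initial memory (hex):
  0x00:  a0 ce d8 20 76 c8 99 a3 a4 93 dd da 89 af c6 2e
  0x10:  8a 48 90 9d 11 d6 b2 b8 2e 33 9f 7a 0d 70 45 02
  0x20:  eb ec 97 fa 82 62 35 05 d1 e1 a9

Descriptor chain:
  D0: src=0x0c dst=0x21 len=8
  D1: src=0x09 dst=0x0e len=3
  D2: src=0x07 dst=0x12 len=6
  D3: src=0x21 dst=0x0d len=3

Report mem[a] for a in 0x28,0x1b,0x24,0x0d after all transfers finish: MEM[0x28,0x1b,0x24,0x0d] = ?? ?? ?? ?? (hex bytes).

#0 dst[0x21+8] := {0x89,0xaf,0xc6,0x2e,0x8a,0x48,0x90,0x9d}
#1 dst[0x0e+3] := {0x93,0xdd,0xda}
#2 dst[0x12+6] := {0xa3,0xa4,0x93,0xdd,0xda,0x89}
#3 dst[0x0d+3] := {0x89,0xaf,0xc6}
query mem[0x28]=0x9d, mem[0x1b]=0x7a, mem[0x24]=0x2e, mem[0x0d]=0x89

MEM[0x28,0x1b,0x24,0x0d] = 9d 7a 2e 89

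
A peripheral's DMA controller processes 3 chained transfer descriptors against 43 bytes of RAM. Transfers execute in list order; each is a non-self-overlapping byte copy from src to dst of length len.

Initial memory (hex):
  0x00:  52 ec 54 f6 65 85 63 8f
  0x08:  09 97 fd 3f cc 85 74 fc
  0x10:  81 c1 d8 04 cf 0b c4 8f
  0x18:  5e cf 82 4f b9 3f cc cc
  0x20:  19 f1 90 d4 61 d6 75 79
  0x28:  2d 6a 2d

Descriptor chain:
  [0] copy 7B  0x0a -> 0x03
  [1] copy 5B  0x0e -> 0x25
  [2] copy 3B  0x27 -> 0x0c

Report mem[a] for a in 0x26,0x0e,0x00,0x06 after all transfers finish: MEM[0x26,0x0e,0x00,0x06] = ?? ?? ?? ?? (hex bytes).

MEM[0x26,0x0e,0x00,0x06] = fc d8 52 85

D0: mem[0x03..0x09] <- [fd 3f cc 85 74 fc 81]
D1: mem[0x25..0x29] <- [74 fc 81 c1 d8]
D2: mem[0x0c..0x0e] <- [81 c1 d8]
query mem[0x26]=0xfc, mem[0x0e]=0xd8, mem[0x00]=0x52, mem[0x06]=0x85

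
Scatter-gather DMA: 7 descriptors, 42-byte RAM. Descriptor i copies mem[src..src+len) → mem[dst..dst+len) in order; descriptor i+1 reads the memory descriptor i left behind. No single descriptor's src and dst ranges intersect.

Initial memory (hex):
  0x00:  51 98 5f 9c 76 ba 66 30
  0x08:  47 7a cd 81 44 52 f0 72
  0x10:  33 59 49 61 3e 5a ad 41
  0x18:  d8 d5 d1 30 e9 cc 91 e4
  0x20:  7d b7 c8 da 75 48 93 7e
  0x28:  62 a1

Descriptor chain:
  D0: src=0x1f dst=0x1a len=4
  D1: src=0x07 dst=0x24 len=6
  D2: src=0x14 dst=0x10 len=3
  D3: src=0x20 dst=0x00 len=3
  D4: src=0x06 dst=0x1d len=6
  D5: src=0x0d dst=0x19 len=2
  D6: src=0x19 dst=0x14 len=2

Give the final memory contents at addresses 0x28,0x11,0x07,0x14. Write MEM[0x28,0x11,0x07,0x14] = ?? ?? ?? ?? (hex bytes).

[0] 0x1f->0x1a len=4 : e4 7d b7 c8
[1] 0x07->0x24 len=6 : 30 47 7a cd 81 44
[2] 0x14->0x10 len=3 : 3e 5a ad
[3] 0x20->0x00 len=3 : 7d b7 c8
[4] 0x06->0x1d len=6 : 66 30 47 7a cd 81
[5] 0x0d->0x19 len=2 : 52 f0
[6] 0x19->0x14 len=2 : 52 f0
query mem[0x28]=0x81, mem[0x11]=0x5a, mem[0x07]=0x30, mem[0x14]=0x52

MEM[0x28,0x11,0x07,0x14] = 81 5a 30 52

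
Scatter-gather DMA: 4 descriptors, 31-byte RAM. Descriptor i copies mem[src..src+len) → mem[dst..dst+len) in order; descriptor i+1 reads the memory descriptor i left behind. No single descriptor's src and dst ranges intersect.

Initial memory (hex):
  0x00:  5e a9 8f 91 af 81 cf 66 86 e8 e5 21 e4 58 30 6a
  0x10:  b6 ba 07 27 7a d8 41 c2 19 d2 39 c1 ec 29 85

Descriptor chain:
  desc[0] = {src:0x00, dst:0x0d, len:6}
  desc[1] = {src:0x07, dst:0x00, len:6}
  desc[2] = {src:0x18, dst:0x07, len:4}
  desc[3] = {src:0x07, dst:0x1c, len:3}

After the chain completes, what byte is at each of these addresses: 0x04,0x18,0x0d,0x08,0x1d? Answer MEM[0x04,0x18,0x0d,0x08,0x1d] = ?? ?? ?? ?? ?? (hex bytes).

[0] 0x00->0x0d len=6 : 5e a9 8f 91 af 81
[1] 0x07->0x00 len=6 : 66 86 e8 e5 21 e4
[2] 0x18->0x07 len=4 : 19 d2 39 c1
[3] 0x07->0x1c len=3 : 19 d2 39
query mem[0x04]=0x21, mem[0x18]=0x19, mem[0x0d]=0x5e, mem[0x08]=0xd2, mem[0x1d]=0xd2

MEM[0x04,0x18,0x0d,0x08,0x1d] = 21 19 5e d2 d2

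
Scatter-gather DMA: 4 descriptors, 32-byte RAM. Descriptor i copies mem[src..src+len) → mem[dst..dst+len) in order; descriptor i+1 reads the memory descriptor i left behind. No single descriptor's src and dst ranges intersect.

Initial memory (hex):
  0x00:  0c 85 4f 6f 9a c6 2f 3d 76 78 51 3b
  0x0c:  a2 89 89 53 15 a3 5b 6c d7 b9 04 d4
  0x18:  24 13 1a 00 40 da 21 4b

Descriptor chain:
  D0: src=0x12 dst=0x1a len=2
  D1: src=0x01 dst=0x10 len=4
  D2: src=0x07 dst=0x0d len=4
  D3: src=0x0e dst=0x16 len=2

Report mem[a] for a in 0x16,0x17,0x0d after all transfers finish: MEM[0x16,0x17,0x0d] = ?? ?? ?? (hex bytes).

MEM[0x16,0x17,0x0d] = 76 78 3d

[0] 0x12->0x1a len=2 : 5b 6c
[1] 0x01->0x10 len=4 : 85 4f 6f 9a
[2] 0x07->0x0d len=4 : 3d 76 78 51
[3] 0x0e->0x16 len=2 : 76 78
query mem[0x16]=0x76, mem[0x17]=0x78, mem[0x0d]=0x3d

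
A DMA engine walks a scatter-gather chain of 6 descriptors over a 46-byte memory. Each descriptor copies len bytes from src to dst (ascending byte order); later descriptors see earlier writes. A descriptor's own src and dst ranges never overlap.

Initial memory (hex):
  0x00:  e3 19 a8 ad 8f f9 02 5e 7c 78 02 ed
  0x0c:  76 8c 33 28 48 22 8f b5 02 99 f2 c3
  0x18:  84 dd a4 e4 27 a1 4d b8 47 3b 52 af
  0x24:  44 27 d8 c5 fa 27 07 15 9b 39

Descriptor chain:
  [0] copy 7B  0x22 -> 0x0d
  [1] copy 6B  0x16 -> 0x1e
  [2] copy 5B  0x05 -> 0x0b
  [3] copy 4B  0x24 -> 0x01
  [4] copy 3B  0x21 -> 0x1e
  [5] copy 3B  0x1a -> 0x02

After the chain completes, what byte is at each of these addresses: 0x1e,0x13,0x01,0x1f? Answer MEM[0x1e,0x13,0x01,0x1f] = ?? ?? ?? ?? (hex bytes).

MEM[0x1e,0x13,0x01,0x1f] = dd fa 44 a4

#0 dst[0x0d+7] := {0x52,0xaf,0x44,0x27,0xd8,0xc5,0xfa}
#1 dst[0x1e+6] := {0xf2,0xc3,0x84,0xdd,0xa4,0xe4}
#2 dst[0x0b+5] := {0xf9,0x02,0x5e,0x7c,0x78}
#3 dst[0x01+4] := {0x44,0x27,0xd8,0xc5}
#4 dst[0x1e+3] := {0xdd,0xa4,0xe4}
#5 dst[0x02+3] := {0xa4,0xe4,0x27}
query mem[0x1e]=0xdd, mem[0x13]=0xfa, mem[0x01]=0x44, mem[0x1f]=0xa4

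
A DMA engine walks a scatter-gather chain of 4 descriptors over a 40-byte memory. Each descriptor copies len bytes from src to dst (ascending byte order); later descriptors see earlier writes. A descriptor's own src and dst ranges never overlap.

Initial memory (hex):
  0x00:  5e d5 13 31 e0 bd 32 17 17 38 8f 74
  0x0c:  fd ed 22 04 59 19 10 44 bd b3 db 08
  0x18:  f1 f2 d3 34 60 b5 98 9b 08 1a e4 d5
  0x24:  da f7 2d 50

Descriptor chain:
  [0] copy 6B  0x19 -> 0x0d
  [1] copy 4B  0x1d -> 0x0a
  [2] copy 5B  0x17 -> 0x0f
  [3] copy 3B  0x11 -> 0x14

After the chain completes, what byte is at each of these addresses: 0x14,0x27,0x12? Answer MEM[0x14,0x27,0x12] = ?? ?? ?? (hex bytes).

D0: mem[0x0d..0x12] <- [f2 d3 34 60 b5 98]
D1: mem[0x0a..0x0d] <- [b5 98 9b 08]
D2: mem[0x0f..0x13] <- [08 f1 f2 d3 34]
D3: mem[0x14..0x16] <- [f2 d3 34]
query mem[0x14]=0xf2, mem[0x27]=0x50, mem[0x12]=0xd3

MEM[0x14,0x27,0x12] = f2 50 d3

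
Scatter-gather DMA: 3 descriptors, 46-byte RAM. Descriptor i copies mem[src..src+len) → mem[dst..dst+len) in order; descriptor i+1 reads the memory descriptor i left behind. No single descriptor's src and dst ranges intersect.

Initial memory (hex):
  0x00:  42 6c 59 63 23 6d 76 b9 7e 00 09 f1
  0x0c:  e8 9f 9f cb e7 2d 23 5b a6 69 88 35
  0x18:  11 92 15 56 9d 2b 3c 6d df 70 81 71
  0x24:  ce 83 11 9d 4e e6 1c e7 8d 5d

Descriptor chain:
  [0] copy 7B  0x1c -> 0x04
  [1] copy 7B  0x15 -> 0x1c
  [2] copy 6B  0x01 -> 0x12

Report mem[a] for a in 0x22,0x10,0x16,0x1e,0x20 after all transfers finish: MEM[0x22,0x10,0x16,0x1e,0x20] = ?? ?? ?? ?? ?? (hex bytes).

MEM[0x22,0x10,0x16,0x1e,0x20] = 56 e7 2b 35 92

[0] 0x1c->0x04 len=7 : 9d 2b 3c 6d df 70 81
[1] 0x15->0x1c len=7 : 69 88 35 11 92 15 56
[2] 0x01->0x12 len=6 : 6c 59 63 9d 2b 3c
query mem[0x22]=0x56, mem[0x10]=0xe7, mem[0x16]=0x2b, mem[0x1e]=0x35, mem[0x20]=0x92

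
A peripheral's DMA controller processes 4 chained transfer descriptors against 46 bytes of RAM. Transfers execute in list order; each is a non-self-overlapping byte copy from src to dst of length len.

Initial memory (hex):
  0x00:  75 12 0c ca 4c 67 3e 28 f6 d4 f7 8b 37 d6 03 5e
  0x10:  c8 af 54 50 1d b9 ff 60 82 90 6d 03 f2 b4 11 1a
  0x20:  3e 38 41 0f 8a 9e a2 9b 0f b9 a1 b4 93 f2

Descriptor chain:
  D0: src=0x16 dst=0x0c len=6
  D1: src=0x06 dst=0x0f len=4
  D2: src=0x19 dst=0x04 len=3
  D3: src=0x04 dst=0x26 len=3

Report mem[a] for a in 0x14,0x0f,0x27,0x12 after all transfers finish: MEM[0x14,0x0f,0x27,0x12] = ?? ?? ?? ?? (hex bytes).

MEM[0x14,0x0f,0x27,0x12] = 1d 3e 6d d4

[0] 0x16->0x0c len=6 : ff 60 82 90 6d 03
[1] 0x06->0x0f len=4 : 3e 28 f6 d4
[2] 0x19->0x04 len=3 : 90 6d 03
[3] 0x04->0x26 len=3 : 90 6d 03
query mem[0x14]=0x1d, mem[0x0f]=0x3e, mem[0x27]=0x6d, mem[0x12]=0xd4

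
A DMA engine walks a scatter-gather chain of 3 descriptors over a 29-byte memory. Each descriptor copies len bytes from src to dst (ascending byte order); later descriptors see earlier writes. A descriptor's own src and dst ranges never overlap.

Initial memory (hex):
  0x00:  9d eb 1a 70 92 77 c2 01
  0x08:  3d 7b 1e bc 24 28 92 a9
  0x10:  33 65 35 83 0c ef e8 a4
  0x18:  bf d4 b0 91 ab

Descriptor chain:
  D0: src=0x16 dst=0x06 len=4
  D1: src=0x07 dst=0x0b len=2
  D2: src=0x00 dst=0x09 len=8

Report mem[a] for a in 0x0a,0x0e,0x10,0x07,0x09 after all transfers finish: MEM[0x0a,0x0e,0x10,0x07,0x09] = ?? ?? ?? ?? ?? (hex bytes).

MEM[0x0a,0x0e,0x10,0x07,0x09] = eb 77 a4 a4 9d

[0] 0x16->0x06 len=4 : e8 a4 bf d4
[1] 0x07->0x0b len=2 : a4 bf
[2] 0x00->0x09 len=8 : 9d eb 1a 70 92 77 e8 a4
query mem[0x0a]=0xeb, mem[0x0e]=0x77, mem[0x10]=0xa4, mem[0x07]=0xa4, mem[0x09]=0x9d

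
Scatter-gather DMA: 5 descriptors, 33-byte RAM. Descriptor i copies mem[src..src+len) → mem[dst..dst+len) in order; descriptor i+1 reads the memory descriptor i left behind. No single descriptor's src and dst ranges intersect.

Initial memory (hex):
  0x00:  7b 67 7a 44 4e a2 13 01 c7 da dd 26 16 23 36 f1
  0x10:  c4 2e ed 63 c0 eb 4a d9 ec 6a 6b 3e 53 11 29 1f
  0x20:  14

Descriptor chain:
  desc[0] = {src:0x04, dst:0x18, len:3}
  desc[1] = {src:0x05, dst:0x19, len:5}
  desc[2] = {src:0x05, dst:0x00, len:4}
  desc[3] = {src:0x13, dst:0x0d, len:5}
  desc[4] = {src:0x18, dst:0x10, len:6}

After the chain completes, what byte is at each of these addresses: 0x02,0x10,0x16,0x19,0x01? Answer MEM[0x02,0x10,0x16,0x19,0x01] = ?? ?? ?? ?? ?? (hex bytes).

MEM[0x02,0x10,0x16,0x19,0x01] = 01 4e 4a a2 13

D0: mem[0x18..0x1a] <- [4e a2 13]
D1: mem[0x19..0x1d] <- [a2 13 01 c7 da]
D2: mem[0x00..0x03] <- [a2 13 01 c7]
D3: mem[0x0d..0x11] <- [63 c0 eb 4a d9]
D4: mem[0x10..0x15] <- [4e a2 13 01 c7 da]
query mem[0x02]=0x01, mem[0x10]=0x4e, mem[0x16]=0x4a, mem[0x19]=0xa2, mem[0x01]=0x13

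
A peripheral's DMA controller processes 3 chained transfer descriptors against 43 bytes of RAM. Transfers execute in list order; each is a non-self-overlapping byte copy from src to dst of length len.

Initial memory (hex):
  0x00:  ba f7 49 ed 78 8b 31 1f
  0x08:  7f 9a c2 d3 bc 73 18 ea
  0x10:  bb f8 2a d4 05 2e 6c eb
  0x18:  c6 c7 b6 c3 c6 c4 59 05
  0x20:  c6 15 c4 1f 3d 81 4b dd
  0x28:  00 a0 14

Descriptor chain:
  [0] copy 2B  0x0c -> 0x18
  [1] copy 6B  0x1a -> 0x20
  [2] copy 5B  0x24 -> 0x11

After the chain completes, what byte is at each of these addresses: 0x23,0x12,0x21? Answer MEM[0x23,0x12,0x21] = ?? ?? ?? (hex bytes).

#0 dst[0x18+2] := {0xbc,0x73}
#1 dst[0x20+6] := {0xb6,0xc3,0xc6,0xc4,0x59,0x05}
#2 dst[0x11+5] := {0x59,0x05,0x4b,0xdd,0x00}
query mem[0x23]=0xc4, mem[0x12]=0x05, mem[0x21]=0xc3

MEM[0x23,0x12,0x21] = c4 05 c3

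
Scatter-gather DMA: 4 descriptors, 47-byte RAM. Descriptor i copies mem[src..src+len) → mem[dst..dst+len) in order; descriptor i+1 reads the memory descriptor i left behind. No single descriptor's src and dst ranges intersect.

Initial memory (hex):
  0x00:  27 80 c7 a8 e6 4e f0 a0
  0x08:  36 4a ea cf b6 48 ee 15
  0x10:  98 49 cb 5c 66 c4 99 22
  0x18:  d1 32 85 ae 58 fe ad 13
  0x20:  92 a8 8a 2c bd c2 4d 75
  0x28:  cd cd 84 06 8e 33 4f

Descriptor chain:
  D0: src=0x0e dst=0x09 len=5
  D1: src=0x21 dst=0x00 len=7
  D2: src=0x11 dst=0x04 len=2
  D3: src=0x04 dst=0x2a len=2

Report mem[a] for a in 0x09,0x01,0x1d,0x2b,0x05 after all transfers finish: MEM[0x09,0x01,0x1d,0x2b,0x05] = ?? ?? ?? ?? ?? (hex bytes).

MEM[0x09,0x01,0x1d,0x2b,0x05] = ee 8a fe cb cb

[0] 0x0e->0x09 len=5 : ee 15 98 49 cb
[1] 0x21->0x00 len=7 : a8 8a 2c bd c2 4d 75
[2] 0x11->0x04 len=2 : 49 cb
[3] 0x04->0x2a len=2 : 49 cb
query mem[0x09]=0xee, mem[0x01]=0x8a, mem[0x1d]=0xfe, mem[0x2b]=0xcb, mem[0x05]=0xcb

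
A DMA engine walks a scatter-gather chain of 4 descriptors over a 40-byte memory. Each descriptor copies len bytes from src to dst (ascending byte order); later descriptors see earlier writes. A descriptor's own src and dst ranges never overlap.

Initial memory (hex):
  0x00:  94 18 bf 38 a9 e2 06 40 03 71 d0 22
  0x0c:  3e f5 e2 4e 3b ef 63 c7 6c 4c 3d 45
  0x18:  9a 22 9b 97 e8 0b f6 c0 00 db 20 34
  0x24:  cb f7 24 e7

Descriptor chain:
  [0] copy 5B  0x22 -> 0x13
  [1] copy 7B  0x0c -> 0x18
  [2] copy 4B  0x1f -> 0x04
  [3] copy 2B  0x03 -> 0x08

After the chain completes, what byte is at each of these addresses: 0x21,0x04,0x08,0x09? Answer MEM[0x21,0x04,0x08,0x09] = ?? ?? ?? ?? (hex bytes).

MEM[0x21,0x04,0x08,0x09] = db c0 38 c0

D0: mem[0x13..0x17] <- [20 34 cb f7 24]
D1: mem[0x18..0x1e] <- [3e f5 e2 4e 3b ef 63]
D2: mem[0x04..0x07] <- [c0 00 db 20]
D3: mem[0x08..0x09] <- [38 c0]
query mem[0x21]=0xdb, mem[0x04]=0xc0, mem[0x08]=0x38, mem[0x09]=0xc0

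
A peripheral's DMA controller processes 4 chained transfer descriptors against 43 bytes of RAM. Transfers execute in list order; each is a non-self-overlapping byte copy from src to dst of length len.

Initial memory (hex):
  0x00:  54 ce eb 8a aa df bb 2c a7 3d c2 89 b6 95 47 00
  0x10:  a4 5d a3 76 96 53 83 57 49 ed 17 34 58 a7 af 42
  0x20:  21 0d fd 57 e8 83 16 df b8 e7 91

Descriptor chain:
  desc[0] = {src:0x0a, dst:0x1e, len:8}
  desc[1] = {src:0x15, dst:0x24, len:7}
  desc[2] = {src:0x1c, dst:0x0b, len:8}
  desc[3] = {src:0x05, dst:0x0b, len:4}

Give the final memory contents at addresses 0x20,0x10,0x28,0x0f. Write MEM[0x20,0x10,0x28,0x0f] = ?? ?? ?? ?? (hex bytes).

D0: mem[0x1e..0x25] <- [c2 89 b6 95 47 00 a4 5d]
D1: mem[0x24..0x2a] <- [53 83 57 49 ed 17 34]
D2: mem[0x0b..0x12] <- [58 a7 c2 89 b6 95 47 00]
D3: mem[0x0b..0x0e] <- [df bb 2c a7]
query mem[0x20]=0xb6, mem[0x10]=0x95, mem[0x28]=0xed, mem[0x0f]=0xb6

MEM[0x20,0x10,0x28,0x0f] = b6 95 ed b6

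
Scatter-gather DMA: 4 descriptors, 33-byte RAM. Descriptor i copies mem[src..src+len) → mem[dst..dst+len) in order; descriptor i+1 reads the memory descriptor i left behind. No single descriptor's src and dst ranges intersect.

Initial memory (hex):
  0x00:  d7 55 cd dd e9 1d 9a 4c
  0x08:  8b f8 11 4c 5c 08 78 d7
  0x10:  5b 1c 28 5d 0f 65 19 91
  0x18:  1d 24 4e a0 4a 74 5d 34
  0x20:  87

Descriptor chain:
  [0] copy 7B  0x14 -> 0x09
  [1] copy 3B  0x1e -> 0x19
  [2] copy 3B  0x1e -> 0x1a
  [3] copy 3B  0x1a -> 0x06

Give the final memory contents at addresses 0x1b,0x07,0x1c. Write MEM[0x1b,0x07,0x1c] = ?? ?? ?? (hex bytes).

MEM[0x1b,0x07,0x1c] = 34 34 87

  after D0: wrote 7B at 0x09 = 0f6519911d244e
  after D1: wrote 3B at 0x19 = 5d3487
  after D2: wrote 3B at 0x1a = 5d3487
  after D3: wrote 3B at 0x06 = 5d3487
query mem[0x1b]=0x34, mem[0x07]=0x34, mem[0x1c]=0x87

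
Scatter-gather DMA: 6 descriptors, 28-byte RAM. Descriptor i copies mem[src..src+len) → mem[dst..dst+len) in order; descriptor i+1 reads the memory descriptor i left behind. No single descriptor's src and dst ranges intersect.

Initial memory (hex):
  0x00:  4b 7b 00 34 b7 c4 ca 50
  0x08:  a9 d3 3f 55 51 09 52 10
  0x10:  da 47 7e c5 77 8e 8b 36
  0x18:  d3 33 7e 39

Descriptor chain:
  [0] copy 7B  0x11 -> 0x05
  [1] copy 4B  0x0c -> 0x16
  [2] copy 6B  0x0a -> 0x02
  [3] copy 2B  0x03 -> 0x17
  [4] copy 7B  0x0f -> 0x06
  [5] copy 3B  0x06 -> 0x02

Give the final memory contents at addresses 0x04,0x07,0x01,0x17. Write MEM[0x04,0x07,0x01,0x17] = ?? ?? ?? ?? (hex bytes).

#0 dst[0x05+7] := {0x47,0x7e,0xc5,0x77,0x8e,0x8b,0x36}
#1 dst[0x16+4] := {0x51,0x09,0x52,0x10}
#2 dst[0x02+6] := {0x8b,0x36,0x51,0x09,0x52,0x10}
#3 dst[0x17+2] := {0x36,0x51}
#4 dst[0x06+7] := {0x10,0xda,0x47,0x7e,0xc5,0x77,0x8e}
#5 dst[0x02+3] := {0x10,0xda,0x47}
query mem[0x04]=0x47, mem[0x07]=0xda, mem[0x01]=0x7b, mem[0x17]=0x36

MEM[0x04,0x07,0x01,0x17] = 47 da 7b 36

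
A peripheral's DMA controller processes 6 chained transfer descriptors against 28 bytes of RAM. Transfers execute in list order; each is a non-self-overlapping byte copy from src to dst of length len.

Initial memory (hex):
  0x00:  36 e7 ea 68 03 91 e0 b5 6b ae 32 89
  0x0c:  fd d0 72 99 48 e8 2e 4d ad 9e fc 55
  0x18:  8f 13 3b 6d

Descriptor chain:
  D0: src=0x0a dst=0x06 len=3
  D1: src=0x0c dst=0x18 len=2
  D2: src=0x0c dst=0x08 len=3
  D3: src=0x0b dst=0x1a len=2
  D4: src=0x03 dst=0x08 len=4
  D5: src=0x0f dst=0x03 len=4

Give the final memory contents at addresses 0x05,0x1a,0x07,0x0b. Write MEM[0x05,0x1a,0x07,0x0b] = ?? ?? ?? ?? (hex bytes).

[0] 0x0a->0x06 len=3 : 32 89 fd
[1] 0x0c->0x18 len=2 : fd d0
[2] 0x0c->0x08 len=3 : fd d0 72
[3] 0x0b->0x1a len=2 : 89 fd
[4] 0x03->0x08 len=4 : 68 03 91 32
[5] 0x0f->0x03 len=4 : 99 48 e8 2e
query mem[0x05]=0xe8, mem[0x1a]=0x89, mem[0x07]=0x89, mem[0x0b]=0x32

MEM[0x05,0x1a,0x07,0x0b] = e8 89 89 32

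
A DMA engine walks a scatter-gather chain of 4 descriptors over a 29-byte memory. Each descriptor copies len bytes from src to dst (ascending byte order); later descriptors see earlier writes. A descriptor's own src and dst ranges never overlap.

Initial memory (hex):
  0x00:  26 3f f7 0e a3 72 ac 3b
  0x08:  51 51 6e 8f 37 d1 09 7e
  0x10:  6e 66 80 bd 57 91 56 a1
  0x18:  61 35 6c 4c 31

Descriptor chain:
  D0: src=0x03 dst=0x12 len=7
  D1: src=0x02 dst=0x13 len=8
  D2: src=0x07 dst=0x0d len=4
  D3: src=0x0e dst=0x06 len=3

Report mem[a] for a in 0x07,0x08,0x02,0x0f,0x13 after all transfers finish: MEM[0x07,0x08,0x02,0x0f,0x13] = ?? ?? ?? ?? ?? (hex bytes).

MEM[0x07,0x08,0x02,0x0f,0x13] = 51 6e f7 51 f7

#0 dst[0x12+7] := {0x0e,0xa3,0x72,0xac,0x3b,0x51,0x51}
#1 dst[0x13+8] := {0xf7,0x0e,0xa3,0x72,0xac,0x3b,0x51,0x51}
#2 dst[0x0d+4] := {0x3b,0x51,0x51,0x6e}
#3 dst[0x06+3] := {0x51,0x51,0x6e}
query mem[0x07]=0x51, mem[0x08]=0x6e, mem[0x02]=0xf7, mem[0x0f]=0x51, mem[0x13]=0xf7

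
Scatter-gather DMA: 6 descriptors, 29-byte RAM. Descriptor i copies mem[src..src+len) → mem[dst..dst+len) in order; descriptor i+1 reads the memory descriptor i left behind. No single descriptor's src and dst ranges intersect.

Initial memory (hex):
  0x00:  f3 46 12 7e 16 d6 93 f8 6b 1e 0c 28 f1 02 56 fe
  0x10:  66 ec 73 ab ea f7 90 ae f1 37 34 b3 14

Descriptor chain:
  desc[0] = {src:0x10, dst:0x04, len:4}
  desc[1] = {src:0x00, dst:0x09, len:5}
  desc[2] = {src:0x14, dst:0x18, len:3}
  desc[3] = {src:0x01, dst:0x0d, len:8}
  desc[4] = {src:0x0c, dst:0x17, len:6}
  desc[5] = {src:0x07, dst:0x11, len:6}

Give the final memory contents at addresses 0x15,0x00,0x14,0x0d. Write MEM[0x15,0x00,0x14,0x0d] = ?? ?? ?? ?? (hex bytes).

MEM[0x15,0x00,0x14,0x0d] = 12 f3 46 46

[0] 0x10->0x04 len=4 : 66 ec 73 ab
[1] 0x00->0x09 len=5 : f3 46 12 7e 66
[2] 0x14->0x18 len=3 : ea f7 90
[3] 0x01->0x0d len=8 : 46 12 7e 66 ec 73 ab 6b
[4] 0x0c->0x17 len=6 : 7e 46 12 7e 66 ec
[5] 0x07->0x11 len=6 : ab 6b f3 46 12 7e
query mem[0x15]=0x12, mem[0x00]=0xf3, mem[0x14]=0x46, mem[0x0d]=0x46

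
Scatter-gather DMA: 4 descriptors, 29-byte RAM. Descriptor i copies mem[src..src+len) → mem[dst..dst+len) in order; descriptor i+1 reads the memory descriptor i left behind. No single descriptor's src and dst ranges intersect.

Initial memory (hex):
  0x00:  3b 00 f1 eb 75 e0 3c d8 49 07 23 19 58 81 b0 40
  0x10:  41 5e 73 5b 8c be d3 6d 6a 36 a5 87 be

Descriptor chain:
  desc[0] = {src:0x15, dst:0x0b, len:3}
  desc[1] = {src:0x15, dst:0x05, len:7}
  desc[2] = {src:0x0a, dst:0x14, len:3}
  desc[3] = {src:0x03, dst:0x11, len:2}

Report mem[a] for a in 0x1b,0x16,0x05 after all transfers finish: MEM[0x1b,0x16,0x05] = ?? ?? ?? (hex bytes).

MEM[0x1b,0x16,0x05] = 87 d3 be

  after D0: wrote 3B at 0x0b = bed36d
  after D1: wrote 7B at 0x05 = bed36d6a36a587
  after D2: wrote 3B at 0x14 = a587d3
  after D3: wrote 2B at 0x11 = eb75
query mem[0x1b]=0x87, mem[0x16]=0xd3, mem[0x05]=0xbe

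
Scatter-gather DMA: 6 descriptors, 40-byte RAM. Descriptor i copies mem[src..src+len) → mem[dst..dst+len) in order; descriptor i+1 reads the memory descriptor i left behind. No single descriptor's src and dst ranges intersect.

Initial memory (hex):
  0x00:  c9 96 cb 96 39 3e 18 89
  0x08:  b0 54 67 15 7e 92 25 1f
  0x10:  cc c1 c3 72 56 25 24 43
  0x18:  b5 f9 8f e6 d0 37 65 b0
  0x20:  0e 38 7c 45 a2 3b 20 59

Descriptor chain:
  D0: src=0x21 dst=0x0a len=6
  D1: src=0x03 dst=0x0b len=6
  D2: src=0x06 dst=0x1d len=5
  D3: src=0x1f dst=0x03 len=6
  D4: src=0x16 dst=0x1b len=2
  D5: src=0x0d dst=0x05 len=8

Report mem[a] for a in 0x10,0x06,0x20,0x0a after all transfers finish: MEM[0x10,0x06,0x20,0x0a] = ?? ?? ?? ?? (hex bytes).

MEM[0x10,0x06,0x20,0x0a] = b0 18 54 c3

[0] 0x21->0x0a len=6 : 38 7c 45 a2 3b 20
[1] 0x03->0x0b len=6 : 96 39 3e 18 89 b0
[2] 0x06->0x1d len=5 : 18 89 b0 54 38
[3] 0x1f->0x03 len=6 : b0 54 38 7c 45 a2
[4] 0x16->0x1b len=2 : 24 43
[5] 0x0d->0x05 len=8 : 3e 18 89 b0 c1 c3 72 56
query mem[0x10]=0xb0, mem[0x06]=0x18, mem[0x20]=0x54, mem[0x0a]=0xc3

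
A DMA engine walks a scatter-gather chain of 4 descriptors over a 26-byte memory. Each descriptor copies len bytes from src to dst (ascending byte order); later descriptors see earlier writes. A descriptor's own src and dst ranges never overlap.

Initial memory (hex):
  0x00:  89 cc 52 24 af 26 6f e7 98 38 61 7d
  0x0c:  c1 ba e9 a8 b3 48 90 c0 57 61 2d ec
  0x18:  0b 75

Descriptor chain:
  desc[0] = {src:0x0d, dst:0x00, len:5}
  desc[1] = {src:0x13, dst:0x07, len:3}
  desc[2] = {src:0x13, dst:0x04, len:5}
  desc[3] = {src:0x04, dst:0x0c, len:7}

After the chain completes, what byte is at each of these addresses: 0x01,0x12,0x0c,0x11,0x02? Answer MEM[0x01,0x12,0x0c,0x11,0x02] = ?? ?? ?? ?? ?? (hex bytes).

MEM[0x01,0x12,0x0c,0x11,0x02] = e9 61 c0 61 a8

#0 dst[0x00+5] := {0xba,0xe9,0xa8,0xb3,0x48}
#1 dst[0x07+3] := {0xc0,0x57,0x61}
#2 dst[0x04+5] := {0xc0,0x57,0x61,0x2d,0xec}
#3 dst[0x0c+7] := {0xc0,0x57,0x61,0x2d,0xec,0x61,0x61}
query mem[0x01]=0xe9, mem[0x12]=0x61, mem[0x0c]=0xc0, mem[0x11]=0x61, mem[0x02]=0xa8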